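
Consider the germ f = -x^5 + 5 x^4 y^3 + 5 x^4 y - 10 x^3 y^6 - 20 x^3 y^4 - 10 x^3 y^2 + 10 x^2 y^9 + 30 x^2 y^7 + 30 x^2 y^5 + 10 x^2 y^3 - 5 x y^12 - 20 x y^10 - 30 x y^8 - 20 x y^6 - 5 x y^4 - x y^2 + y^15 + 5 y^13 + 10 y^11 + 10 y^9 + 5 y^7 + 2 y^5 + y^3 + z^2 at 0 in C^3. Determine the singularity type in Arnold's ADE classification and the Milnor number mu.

Type D_{6}, Milnor number mu = 6.

The Hessian of f at 0 is [[0, 0, 0], [0, 0, 0], [0, 0, 2]] with rank 1, so corank 2. A Groebner basis of the Jacobian ideal J(f) in C{x,y,z} is {x^4 + y^2/5, y^3, x*y - y^2, z}; counting standard monomials gives mu = 6. Corank 2; j^3 = -y^2*(x - y) has shape L^2 M (L != M), so D-series; mu = 6 gives D_6.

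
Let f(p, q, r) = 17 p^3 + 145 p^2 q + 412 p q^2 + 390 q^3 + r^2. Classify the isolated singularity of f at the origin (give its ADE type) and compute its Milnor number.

Type D4, Milnor number mu = 4.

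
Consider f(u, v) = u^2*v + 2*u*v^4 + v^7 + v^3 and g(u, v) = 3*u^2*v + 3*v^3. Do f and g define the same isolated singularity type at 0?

Yes.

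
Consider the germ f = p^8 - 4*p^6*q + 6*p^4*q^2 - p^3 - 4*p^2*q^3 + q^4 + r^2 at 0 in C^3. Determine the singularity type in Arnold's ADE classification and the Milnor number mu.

Type E_{6}, Milnor number mu = 6.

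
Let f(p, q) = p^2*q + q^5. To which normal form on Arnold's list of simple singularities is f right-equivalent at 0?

D_6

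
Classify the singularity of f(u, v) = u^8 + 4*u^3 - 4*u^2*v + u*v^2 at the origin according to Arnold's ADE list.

D_9

The Hessian of f at 0 is [[0, 0], [0, 0]] with rank 0, so corank 2. A Groebner basis of the Jacobian ideal J(f) in C{u,v} is {-32*u*v + v^7 + 16*v^2, u*v^2 - v^3/2, u^2 - u*v/2}; counting standard monomials gives mu = 9. Corank 2; j^3 = u*(2*u - v)^2 has shape L^2 M (L != M), so D-series; mu = 9 gives D_9.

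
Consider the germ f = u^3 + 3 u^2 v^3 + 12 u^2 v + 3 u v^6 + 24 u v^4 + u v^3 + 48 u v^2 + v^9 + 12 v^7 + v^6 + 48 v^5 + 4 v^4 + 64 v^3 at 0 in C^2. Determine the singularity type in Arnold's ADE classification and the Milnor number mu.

Type E_{7}, Milnor number mu = 7.

The Hessian of f at 0 is [[0, 0], [0, 0]] with rank 0, so corank 2. A Groebner basis of the Jacobian ideal J(f) in C{u,v} is {u^3 + 12*u^2*v + 384*u^2 + 3072*u*v + 6144*v^2, -12*u^2 + u*v^2 - 96*u*v - 192*v^2, 3*u^2 + 24*u*v + v^3 + 48*v^2}; counting standard monomials gives mu = 7. Corank 2; j^3 = (u + 4*v)^3 is a perfect cube, so E-series; the 4-jet and mu = 7 give E_7.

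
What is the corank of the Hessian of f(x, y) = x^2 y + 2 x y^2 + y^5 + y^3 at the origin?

The Hessian at 0 is [[0, 0], [0, 0]] of rank 0; hence corank 2.

2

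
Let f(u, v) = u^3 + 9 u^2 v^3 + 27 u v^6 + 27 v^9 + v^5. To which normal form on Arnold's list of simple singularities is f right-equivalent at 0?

E_8

The Hessian of f at 0 has rank 0. Corank 2; j^3 = u^3 is a perfect cube, so E-series; the 5-jet and mu = 8 give E_8.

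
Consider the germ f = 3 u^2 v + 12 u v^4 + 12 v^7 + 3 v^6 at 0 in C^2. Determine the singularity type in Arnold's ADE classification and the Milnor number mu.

Type D_{7}, Milnor number mu = 7.

The Hessian of f at 0 is [[0, 0], [0, 0]] with rank 0, so corank 2. A Groebner basis of the Jacobian ideal J(f) in C{u,v} is {u*v/2 + v^4, u^3, u^2*v, -u^2/3 + u*v^2}; counting standard monomials gives mu = 7. Corank 2; j^3 = 3*u^2*v has shape L^2 M (L != M), so D-series; mu = 7 gives D_7.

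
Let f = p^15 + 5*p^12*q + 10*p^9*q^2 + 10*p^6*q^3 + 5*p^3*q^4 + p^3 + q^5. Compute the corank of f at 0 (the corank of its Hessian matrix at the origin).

2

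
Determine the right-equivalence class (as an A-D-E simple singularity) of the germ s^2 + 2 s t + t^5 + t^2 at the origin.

The Hessian of f at 0 is [[2, 2], [2, 2]] with rank 1, so corank 1. A Groebner basis of the Jacobian ideal J(f) in C{s,t} is {t^4, s + t}; counting standard monomials gives mu = 4. Corank 1: A-series; mu = 4 gives A_4.

A_4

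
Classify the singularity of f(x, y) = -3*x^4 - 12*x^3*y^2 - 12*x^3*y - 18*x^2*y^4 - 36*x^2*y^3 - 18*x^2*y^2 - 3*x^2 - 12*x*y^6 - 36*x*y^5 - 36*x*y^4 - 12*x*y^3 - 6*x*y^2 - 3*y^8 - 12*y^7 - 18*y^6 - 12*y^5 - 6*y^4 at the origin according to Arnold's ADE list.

The Hessian of f at 0 is [[-6, 0], [0, 0]] with rank 1, so corank 1. A Groebner basis of the Jacobian ideal J(f) in C{x,y} is {x^2, x*y, x + y^2}; counting standard monomials gives mu = 3. Corank 1: A-series; mu = 3 gives A_3.

A_3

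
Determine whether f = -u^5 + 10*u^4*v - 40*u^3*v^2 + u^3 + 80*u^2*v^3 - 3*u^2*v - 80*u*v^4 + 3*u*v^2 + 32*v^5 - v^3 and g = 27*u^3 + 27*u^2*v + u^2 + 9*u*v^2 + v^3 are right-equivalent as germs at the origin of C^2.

No.

The Hessian of f at 0 has rank 0. Corank 2; j^3 = (u - v)^3 is a perfect cube, so E-series; the 5-jet and mu = 8 give E_8. The Hessian of g at 0 has rank 1. Corank 1: A-series; mu = 2 gives A_2. f is E_8 but g is A_2, hence not right-equivalent.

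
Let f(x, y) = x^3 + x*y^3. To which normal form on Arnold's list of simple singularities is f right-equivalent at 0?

The Hessian of f at 0 has rank 0. Corank 2; j^3 = x^3 is a perfect cube, so E-series; the 4-jet and mu = 7 give E_7.

E_7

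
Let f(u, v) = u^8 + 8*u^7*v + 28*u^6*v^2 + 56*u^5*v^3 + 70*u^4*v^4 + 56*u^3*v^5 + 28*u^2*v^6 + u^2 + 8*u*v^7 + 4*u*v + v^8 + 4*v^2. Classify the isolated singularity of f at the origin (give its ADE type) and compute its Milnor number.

The Hessian of f at 0 has rank 1. Corank 1: A-series; mu = 7 gives A_7.

Type A_7, Milnor number mu = 7.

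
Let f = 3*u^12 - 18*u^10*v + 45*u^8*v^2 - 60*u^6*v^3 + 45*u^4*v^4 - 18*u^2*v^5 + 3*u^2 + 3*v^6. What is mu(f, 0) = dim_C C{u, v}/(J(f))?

5

The Hessian of f at 0 has rank 1. Corank 1: A-series; mu = 5 gives A_5.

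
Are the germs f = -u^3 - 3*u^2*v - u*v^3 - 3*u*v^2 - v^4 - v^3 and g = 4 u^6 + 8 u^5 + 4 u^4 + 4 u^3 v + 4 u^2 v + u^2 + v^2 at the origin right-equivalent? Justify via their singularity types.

The Hessian of f at 0 has rank 0. Corank 2; j^3 = -(u + v)^3 is a perfect cube, so E-series; the 4-jet and mu = 7 give E_7. The Hessian of g at 0 has rank 2. Corank 0: nondegenerate Morse point, so A_1. f is E_7 but g is A_1, hence not right-equivalent.

No.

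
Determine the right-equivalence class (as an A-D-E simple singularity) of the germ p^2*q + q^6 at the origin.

The Hessian of f at 0 has rank 0. Corank 2; j^3 = p^2*q has shape L^2 M (L != M), so D-series; mu = 7 gives D_7.

D7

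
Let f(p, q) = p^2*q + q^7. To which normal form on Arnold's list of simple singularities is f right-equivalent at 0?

D_{8}

The Hessian of f at 0 has rank 0. Corank 2; j^3 = p^2*q has shape L^2 M (L != M), so D-series; mu = 8 gives D_8.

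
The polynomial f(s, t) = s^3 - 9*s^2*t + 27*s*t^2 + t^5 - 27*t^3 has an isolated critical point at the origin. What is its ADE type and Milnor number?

Type E8, Milnor number mu = 8.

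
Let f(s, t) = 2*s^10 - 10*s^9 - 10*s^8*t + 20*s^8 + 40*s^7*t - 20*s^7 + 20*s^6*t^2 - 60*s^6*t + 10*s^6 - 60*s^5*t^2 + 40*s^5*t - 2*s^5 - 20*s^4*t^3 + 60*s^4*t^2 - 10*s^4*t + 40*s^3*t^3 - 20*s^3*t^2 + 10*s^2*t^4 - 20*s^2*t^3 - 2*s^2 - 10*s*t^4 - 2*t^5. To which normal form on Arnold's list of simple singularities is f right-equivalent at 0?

A_{4}

The Hessian of f at 0 is [[-4, 0], [0, 0]] with rank 1, so corank 1. A Groebner basis of the Jacobian ideal J(f) in C{s,t} is {t^4, s}; counting standard monomials gives mu = 4. Corank 1: A-series; mu = 4 gives A_4.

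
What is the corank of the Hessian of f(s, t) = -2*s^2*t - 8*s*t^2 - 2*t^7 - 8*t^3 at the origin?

The Hessian at 0 is [[0, 0], [0, 0]] of rank 0; hence corank 2.

2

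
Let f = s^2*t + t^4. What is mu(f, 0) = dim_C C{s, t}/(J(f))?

5

The Hessian of f at 0 has rank 0. Corank 2; j^3 = s^2*t has shape L^2 M (L != M), so D-series; mu = 5 gives D_5.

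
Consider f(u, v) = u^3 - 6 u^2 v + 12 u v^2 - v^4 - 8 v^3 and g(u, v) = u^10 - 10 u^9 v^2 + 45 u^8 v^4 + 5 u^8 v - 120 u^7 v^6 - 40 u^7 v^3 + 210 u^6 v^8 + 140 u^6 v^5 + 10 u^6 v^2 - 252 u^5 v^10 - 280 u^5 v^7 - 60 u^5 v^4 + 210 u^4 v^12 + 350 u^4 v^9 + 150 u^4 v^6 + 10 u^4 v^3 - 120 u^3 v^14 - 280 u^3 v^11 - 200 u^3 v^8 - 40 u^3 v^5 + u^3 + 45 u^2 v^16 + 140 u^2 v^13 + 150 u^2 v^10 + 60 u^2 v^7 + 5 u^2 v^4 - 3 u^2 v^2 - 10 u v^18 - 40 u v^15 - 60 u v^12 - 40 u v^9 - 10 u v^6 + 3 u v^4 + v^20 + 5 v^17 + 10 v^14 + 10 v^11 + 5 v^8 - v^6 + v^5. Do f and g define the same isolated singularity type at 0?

No.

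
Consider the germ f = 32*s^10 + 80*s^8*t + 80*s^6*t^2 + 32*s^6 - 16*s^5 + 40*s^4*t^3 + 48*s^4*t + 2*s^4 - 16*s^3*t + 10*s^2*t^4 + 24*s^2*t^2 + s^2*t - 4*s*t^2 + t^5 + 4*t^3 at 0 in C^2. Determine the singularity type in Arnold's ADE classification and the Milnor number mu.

Type D_6, Milnor number mu = 6.

The Hessian of f at 0 has rank 0. Corank 2; j^3 = t*(s - 2*t)^2 has shape L^2 M (L != M), so D-series; mu = 6 gives D_6.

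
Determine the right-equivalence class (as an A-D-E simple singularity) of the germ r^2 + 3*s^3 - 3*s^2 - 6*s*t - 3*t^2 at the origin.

A2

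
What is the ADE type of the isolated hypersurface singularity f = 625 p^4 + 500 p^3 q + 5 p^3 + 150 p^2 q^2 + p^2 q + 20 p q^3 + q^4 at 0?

The Hessian of f at 0 has rank 0. Corank 2; j^3 = p^2*(5*p + q) has shape L^2 M (L != M), so D-series; mu = 5 gives D_5.

D_{5}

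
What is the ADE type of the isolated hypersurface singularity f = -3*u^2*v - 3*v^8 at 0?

D_{9}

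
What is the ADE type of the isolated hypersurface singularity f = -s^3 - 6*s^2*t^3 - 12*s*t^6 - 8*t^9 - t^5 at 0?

The Hessian of f at 0 has rank 0. Corank 2; j^3 = -s^3 is a perfect cube, so E-series; the 5-jet and mu = 8 give E_8.

E_8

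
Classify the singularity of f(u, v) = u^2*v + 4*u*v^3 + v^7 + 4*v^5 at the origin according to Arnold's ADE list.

D_8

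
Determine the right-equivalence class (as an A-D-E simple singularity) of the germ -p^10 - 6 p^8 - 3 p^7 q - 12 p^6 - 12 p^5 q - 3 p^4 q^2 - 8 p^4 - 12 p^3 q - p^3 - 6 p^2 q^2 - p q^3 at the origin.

The Hessian of f at 0 has rank 0. Corank 2; j^3 = -p^3 is a perfect cube, so E-series; the 4-jet and mu = 7 give E_7.

E_7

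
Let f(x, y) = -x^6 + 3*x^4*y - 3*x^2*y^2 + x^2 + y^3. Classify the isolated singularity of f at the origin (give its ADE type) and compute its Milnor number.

The Hessian of f at 0 is [[2, 0], [0, 0]] with rank 1, so corank 1. A Groebner basis of the Jacobian ideal J(f) in C{x,y} is {y^2, x}; counting standard monomials gives mu = 2. Corank 1: A-series; mu = 2 gives A_2.

Type A2, Milnor number mu = 2.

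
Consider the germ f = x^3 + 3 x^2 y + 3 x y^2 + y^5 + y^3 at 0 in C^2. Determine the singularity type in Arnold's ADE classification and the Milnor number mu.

Type E_{8}, Milnor number mu = 8.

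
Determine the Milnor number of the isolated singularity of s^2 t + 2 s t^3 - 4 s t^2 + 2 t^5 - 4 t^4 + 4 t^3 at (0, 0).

6

The Hessian of f at 0 has rank 0. Corank 2; j^3 = t*(s - 2*t)^2 has shape L^2 M (L != M), so D-series; mu = 6 gives D_6.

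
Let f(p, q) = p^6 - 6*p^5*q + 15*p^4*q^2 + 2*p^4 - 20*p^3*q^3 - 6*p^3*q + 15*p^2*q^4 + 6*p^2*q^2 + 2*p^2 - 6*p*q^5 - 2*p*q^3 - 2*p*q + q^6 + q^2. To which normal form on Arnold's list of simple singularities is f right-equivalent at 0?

A1

The Hessian of f at 0 has rank 2. Corank 0: nondegenerate Morse point, so A_1.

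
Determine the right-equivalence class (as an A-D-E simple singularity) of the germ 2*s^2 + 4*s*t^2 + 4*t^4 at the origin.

A3

The Hessian of f at 0 has rank 1. Corank 1: A-series; mu = 3 gives A_3.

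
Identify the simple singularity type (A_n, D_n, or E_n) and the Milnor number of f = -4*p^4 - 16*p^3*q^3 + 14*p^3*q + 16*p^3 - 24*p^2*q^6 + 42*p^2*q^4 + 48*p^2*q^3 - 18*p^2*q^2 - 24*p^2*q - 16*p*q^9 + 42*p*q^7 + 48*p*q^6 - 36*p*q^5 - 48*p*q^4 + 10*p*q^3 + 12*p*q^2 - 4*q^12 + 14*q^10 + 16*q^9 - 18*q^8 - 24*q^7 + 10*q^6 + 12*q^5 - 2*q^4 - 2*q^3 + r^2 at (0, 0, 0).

The Hessian of f at 0 has rank 1. Corank 2; j^3 = 2*(2*p - q)^3 is a perfect cube, so E-series; the 4-jet and mu = 7 give E_7.

Type E_7, Milnor number mu = 7.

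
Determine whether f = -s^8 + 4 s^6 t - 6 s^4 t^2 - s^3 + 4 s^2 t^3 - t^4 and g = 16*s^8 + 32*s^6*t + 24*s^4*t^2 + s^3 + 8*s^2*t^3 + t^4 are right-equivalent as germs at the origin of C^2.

Yes.

The Hessian of f at 0 is [[0, 0], [0, 0]] with rank 0, so corank 2. A Groebner basis of the Jacobian ideal J(f) in C{s,t} is {t^3, s^2}; counting standard monomials gives mu = 6. Corank 2; j^3 = -s^3 is a perfect cube, so E-series; the 4-jet and mu = 6 give E_6. The Hessian of g at 0 is [[0, 0], [0, 0]] with rank 0, so corank 2. A Groebner basis of the Jacobian ideal J(g) in C{s,t} is {t^3, s^2}; counting standard monomials gives mu = 6. Corank 2; j^3 = s^3 is a perfect cube, so E-series; the 4-jet and mu = 6 give E_6. Both have type E_6, hence right-equivalent.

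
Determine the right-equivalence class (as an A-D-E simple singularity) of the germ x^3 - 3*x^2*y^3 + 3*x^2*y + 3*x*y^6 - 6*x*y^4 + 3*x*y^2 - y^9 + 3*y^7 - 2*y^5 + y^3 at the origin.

The Hessian of f at 0 has rank 0. Corank 2; j^3 = (x + y)^3 is a perfect cube, so E-series; the 5-jet and mu = 8 give E_8.

E8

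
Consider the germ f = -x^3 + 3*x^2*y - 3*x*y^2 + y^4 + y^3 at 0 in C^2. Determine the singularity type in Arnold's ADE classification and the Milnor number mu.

Type E_6, Milnor number mu = 6.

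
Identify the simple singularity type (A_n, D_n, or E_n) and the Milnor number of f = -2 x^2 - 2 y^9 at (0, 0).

Type A_{8}, Milnor number mu = 8.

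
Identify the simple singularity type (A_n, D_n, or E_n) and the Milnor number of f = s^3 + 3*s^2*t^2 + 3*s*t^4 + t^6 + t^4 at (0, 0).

Type E_6, Milnor number mu = 6.

The Hessian of f at 0 is [[0, 0], [0, 0]] with rank 0, so corank 2. A Groebner basis of the Jacobian ideal J(f) in C{s,t} is {s^3, s^2*t, s^2/2 + s*t^2, t^3}; counting standard monomials gives mu = 6. Corank 2; j^3 = s^3 is a perfect cube, so E-series; the 4-jet and mu = 6 give E_6.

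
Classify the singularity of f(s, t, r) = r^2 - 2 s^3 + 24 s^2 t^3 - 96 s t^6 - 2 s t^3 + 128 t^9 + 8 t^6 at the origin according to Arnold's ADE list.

E7

The Hessian of f at 0 is [[0, 0, 0], [0, 0, 0], [0, 0, 2]] with rank 1, so corank 2. A Groebner basis of the Jacobian ideal J(f) in C{s,t,r} is {s^3, s*t^2, 3*s^2 + t^3, r}; counting standard monomials gives mu = 7. Corank 2; j^3 = -2*s^3 is a perfect cube, so E-series; the 4-jet and mu = 7 give E_7.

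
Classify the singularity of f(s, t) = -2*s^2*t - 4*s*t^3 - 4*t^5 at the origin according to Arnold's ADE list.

D6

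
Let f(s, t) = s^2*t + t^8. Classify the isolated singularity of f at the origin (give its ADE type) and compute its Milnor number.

Type D9, Milnor number mu = 9.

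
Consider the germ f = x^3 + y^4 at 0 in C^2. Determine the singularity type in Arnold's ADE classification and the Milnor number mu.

Type E6, Milnor number mu = 6.

The Hessian of f at 0 has rank 0. Corank 2; j^3 = x^3 is a perfect cube, so E-series; the 4-jet and mu = 6 give E_6.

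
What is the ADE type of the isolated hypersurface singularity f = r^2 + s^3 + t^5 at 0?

E_{8}

The Hessian of f at 0 is [[0, 0, 0], [0, 0, 0], [0, 0, 2]] with rank 1, so corank 2. A Groebner basis of the Jacobian ideal J(f) in C{s,t,r} is {t^4, s^2, r}; counting standard monomials gives mu = 8. Corank 2; j^3 = s^3 is a perfect cube, so E-series; the 5-jet and mu = 8 give E_8.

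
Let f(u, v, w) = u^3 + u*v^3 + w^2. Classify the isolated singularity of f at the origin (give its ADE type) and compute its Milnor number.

Type E_7, Milnor number mu = 7.

The Hessian of f at 0 is [[0, 0, 0], [0, 0, 0], [0, 0, 2]] with rank 1, so corank 2. A Groebner basis of the Jacobian ideal J(f) in C{u,v,w} is {u^3, u*v^2, 3*u^2 + v^3, w}; counting standard monomials gives mu = 7. Corank 2; j^3 = u^3 is a perfect cube, so E-series; the 4-jet and mu = 7 give E_7.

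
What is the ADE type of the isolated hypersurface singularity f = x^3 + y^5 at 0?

E8

The Hessian of f at 0 is [[0, 0], [0, 0]] with rank 0, so corank 2. A Groebner basis of the Jacobian ideal J(f) in C{x,y} is {y^4, x^2}; counting standard monomials gives mu = 8. Corank 2; j^3 = x^3 is a perfect cube, so E-series; the 5-jet and mu = 8 give E_8.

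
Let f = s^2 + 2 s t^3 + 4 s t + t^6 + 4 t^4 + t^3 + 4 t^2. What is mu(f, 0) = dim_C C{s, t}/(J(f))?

2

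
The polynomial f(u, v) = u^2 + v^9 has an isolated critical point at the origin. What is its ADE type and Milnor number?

Type A_8, Milnor number mu = 8.

The Hessian of f at 0 has rank 1. Corank 1: A-series; mu = 8 gives A_8.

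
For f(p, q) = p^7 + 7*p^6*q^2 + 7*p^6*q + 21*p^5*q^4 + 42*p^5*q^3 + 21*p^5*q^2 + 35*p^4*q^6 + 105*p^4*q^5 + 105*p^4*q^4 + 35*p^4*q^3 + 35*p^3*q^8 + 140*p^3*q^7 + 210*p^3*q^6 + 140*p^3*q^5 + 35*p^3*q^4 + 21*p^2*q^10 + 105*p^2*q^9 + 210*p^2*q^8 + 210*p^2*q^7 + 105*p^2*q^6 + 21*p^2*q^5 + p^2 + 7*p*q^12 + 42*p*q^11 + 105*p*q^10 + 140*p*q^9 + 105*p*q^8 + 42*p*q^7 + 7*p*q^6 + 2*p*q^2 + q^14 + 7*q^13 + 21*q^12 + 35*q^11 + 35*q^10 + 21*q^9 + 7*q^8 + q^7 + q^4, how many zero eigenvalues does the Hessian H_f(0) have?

Hessian at 0 has rank 1.

1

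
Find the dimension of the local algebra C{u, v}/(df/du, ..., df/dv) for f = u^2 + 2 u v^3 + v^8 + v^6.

7

The Hessian of f at 0 has rank 1. Corank 1: A-series; mu = 7 gives A_7.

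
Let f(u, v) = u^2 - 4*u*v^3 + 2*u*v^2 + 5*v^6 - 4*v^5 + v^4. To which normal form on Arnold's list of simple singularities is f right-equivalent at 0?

The Hessian of f at 0 has rank 1. Corank 1: A-series; mu = 5 gives A_5.

A5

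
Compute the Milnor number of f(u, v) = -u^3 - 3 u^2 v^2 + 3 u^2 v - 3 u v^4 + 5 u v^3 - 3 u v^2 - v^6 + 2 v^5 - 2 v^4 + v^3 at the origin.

7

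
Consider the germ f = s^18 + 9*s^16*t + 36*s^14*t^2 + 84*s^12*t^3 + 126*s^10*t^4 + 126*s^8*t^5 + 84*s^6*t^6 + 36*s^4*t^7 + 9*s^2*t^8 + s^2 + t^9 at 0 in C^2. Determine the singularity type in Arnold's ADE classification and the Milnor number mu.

Type A_{8}, Milnor number mu = 8.

The Hessian of f at 0 has rank 1. Corank 1: A-series; mu = 8 gives A_8.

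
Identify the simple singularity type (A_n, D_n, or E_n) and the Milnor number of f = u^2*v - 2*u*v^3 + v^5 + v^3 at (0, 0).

The Hessian of f at 0 has rank 0. Corank 2; j^3 = v*(u^2 + v^2) splits into three distinct lines over C (the quadratic factor has nonzero discriminant), so D_4.

Type D4, Milnor number mu = 4.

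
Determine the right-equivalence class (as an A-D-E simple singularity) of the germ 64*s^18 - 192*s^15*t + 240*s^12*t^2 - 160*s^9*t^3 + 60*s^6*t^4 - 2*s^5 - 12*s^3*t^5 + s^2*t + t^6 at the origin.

D_{7}

The Hessian of f at 0 has rank 0. Corank 2; j^3 = s^2*t has shape L^2 M (L != M), so D-series; mu = 7 gives D_7.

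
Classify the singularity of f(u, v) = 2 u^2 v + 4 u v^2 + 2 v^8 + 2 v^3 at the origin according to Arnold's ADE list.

D_9

The Hessian of f at 0 has rank 0. Corank 2; j^3 = 2*v*(u + v)^2 has shape L^2 M (L != M), so D-series; mu = 9 gives D_9.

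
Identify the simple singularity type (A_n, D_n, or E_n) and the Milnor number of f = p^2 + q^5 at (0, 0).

Type A_{4}, Milnor number mu = 4.

The Hessian of f at 0 has rank 1. Corank 1: A-series; mu = 4 gives A_4.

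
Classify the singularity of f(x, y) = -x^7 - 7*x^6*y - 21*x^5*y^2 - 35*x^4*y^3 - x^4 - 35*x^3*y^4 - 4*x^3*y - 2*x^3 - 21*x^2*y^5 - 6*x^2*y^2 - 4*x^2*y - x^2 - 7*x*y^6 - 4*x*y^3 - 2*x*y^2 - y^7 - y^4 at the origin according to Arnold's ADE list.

The Hessian of f at 0 is [[-2, 0], [0, 0]] with rank 1, so corank 1. A Groebner basis of the Jacobian ideal J(f) in C{x,y} is {-14*x*y/3 - 5*x/3 + y^4 - 4*y^3/3 - 5*y^2/3, x*y^2 + 4*x*y/3 + x/3 + 2*y^3/3 + y^2/3, x^2 + 2*x*y + x + y^2}; counting standard monomials gives mu = 6. Corank 1: A-series; mu = 6 gives A_6.

A_{6}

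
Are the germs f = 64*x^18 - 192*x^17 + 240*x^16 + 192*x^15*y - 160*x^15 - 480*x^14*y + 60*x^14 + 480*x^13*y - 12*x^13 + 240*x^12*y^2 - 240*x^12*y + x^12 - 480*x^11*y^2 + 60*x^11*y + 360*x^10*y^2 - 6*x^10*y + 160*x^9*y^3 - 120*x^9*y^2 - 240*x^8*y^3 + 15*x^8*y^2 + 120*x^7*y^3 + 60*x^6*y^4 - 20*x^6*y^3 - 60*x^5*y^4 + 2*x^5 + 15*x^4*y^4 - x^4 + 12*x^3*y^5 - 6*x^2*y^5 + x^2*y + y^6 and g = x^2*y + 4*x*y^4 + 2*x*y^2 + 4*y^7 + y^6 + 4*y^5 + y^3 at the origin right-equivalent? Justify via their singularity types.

The Hessian of f at 0 has rank 0. Corank 2; j^3 = x^2*y has shape L^2 M (L != M), so D-series; mu = 7 gives D_7. The Hessian of g at 0 has rank 0. Corank 2; j^3 = y*(x + y)^2 has shape L^2 M (L != M), so D-series; mu = 7 gives D_7. Both have type D_7, hence right-equivalent.

Yes.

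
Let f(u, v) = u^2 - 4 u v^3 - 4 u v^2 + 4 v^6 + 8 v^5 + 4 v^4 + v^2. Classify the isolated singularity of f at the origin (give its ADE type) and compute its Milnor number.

Type A1, Milnor number mu = 1.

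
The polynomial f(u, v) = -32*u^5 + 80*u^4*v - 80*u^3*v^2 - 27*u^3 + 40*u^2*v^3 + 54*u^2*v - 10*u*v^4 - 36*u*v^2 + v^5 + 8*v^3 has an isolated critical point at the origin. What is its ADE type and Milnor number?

The Hessian of f at 0 has rank 0. Corank 2; j^3 = -(3*u - 2*v)^3 is a perfect cube, so E-series; the 5-jet and mu = 8 give E_8.

Type E8, Milnor number mu = 8.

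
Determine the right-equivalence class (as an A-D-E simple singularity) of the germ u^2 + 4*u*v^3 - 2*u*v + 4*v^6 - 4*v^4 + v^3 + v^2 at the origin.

A_{2}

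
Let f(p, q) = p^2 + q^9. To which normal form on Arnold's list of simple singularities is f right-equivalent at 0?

The Hessian of f at 0 is [[2, 0], [0, 0]] with rank 1, so corank 1. A Groebner basis of the Jacobian ideal J(f) in C{p,q} is {q^8, p}; counting standard monomials gives mu = 8. Corank 1: A-series; mu = 8 gives A_8.

A8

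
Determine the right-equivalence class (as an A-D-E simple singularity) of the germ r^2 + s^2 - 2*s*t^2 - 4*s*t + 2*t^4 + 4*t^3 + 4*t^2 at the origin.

A3

The Hessian of f at 0 has rank 2. Corank 1: A-series; mu = 3 gives A_3.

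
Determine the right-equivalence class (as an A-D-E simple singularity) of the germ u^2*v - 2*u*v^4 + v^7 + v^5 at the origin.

D_{6}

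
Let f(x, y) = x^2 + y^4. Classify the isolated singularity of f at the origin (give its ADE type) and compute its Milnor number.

Type A3, Milnor number mu = 3.

The Hessian of f at 0 has rank 1. Corank 1: A-series; mu = 3 gives A_3.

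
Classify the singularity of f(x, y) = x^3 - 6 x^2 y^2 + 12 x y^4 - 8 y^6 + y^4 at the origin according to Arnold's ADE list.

E_{6}

The Hessian of f at 0 is [[0, 0], [0, 0]] with rank 0, so corank 2. A Groebner basis of the Jacobian ideal J(f) in C{x,y} is {x^3, x^2*y, -x^2/4 + x*y^2, y^3}; counting standard monomials gives mu = 6. Corank 2; j^3 = x^3 is a perfect cube, so E-series; the 4-jet and mu = 6 give E_6.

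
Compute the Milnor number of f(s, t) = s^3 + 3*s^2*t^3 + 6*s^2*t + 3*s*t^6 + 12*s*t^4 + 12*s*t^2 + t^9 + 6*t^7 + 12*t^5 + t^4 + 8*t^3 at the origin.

The Hessian of f at 0 has rank 0. Corank 2; j^3 = (s + 2*t)^3 is a perfect cube, so E-series; the 4-jet and mu = 6 give E_6.

6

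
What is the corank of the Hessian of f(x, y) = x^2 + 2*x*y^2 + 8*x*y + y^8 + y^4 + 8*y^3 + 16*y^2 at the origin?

The Hessian at 0 is [[2, 8], [8, 32]] of rank 1; hence corank 1.

1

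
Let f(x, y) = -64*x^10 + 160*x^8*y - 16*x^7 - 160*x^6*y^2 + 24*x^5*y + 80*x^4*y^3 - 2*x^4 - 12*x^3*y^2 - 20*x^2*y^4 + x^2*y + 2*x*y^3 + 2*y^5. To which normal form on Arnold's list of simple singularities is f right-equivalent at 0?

The Hessian of f at 0 has rank 0. Corank 2; j^3 = x^2*y has shape L^2 M (L != M), so D-series; mu = 6 gives D_6.

D_6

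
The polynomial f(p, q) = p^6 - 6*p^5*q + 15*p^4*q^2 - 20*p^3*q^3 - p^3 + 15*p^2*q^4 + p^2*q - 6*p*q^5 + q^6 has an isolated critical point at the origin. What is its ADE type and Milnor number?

Type D7, Milnor number mu = 7.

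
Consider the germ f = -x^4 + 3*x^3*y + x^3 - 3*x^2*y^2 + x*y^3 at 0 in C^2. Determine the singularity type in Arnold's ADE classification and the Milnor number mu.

Type E7, Milnor number mu = 7.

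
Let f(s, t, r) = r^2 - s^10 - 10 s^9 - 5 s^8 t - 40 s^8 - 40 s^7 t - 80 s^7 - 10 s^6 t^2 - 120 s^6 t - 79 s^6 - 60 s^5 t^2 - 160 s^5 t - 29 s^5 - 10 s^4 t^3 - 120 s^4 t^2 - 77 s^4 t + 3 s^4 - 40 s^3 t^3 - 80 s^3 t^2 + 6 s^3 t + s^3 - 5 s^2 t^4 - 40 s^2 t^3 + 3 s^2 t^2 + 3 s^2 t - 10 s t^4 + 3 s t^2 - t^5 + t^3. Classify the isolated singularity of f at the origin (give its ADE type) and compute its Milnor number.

Type E_8, Milnor number mu = 8.

The Hessian of f at 0 has rank 1. Corank 2; j^3 = (s + t)^3 is a perfect cube, so E-series; the 5-jet and mu = 8 give E_8.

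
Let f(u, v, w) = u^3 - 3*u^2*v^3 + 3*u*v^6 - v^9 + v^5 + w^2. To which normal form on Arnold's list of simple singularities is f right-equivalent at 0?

The Hessian of f at 0 has rank 1. Corank 2; j^3 = u^3 is a perfect cube, so E-series; the 5-jet and mu = 8 give E_8.

E_{8}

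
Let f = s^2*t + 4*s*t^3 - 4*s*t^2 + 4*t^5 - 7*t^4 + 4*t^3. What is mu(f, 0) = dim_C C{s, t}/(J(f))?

5

The Hessian of f at 0 is [[0, 0], [0, 0]] with rank 0, so corank 2. A Groebner basis of the Jacobian ideal J(f) in C{s,t} is {s*t^2 + s*t - 2*t^2, s*t/2 + t^3 - t^2, s^2 - 6*s*t + 8*t^2}; counting standard monomials gives mu = 5. Corank 2; j^3 = t*(s - 2*t)^2 has shape L^2 M (L != M), so D-series; mu = 5 gives D_5.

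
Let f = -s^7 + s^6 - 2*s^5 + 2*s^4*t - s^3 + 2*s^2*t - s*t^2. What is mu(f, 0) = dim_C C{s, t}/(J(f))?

7

The Hessian of f at 0 is [[0, 0], [0, 0]] with rank 0, so corank 2. A Groebner basis of the Jacobian ideal J(f) in C{s,t} is {s^2 - s*t + t^4, s^3 + s^2/2 - s*t - t^3 + t^2/2, s^2*t + s^2/3 - 2*s*t/3 - t^3 + t^2/3, s^2/6 + s*t^2 - s*t/3 - t^3 + t^2/6}; counting standard monomials gives mu = 7. Corank 2; j^3 = -s*(s - t)^2 has shape L^2 M (L != M), so D-series; mu = 7 gives D_7.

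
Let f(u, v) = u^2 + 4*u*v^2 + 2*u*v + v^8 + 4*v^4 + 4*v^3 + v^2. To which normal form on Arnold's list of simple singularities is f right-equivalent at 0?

The Hessian of f at 0 is [[2, 2], [2, 2]] with rank 1, so corank 1. A Groebner basis of the Jacobian ideal J(f) in C{u,v} is {u^4 + 3*u^3 + 7*u^2*v - 11*u^2/4 - 7*u*v/2 + 3*u/8 + 3*v/8, u^3*v - 3*u^3/2 - 3*u^2*v + u^2 + 5*u*v/4 - u/8 - v/8, u/2 + v^2 + v/2}; counting standard monomials gives mu = 7. Corank 1: A-series; mu = 7 gives A_7.

A_{7}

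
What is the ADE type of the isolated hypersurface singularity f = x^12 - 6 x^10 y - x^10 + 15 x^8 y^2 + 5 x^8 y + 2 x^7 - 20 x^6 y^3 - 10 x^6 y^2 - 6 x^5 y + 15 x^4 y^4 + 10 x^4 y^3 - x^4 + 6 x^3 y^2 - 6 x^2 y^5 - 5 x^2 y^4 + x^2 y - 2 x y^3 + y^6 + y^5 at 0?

D_{7}

The Hessian of f at 0 has rank 0. Corank 2; j^3 = x^2*y has shape L^2 M (L != M), so D-series; mu = 7 gives D_7.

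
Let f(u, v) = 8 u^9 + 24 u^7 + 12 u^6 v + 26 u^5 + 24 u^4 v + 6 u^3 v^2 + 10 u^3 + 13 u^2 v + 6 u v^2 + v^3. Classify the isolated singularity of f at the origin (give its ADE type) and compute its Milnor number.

Type D_4, Milnor number mu = 4.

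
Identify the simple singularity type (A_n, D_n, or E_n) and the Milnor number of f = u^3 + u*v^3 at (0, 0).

Type E_{7}, Milnor number mu = 7.

The Hessian of f at 0 has rank 0. Corank 2; j^3 = u^3 is a perfect cube, so E-series; the 4-jet and mu = 7 give E_7.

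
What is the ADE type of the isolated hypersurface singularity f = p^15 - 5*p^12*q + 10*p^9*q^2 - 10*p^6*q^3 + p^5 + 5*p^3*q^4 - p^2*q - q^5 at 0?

D_6

The Hessian of f at 0 is [[0, 0], [0, 0]] with rank 0, so corank 2. A Groebner basis of the Jacobian ideal J(f) in C{p,q} is {p^2/5 + q^4, p^3, p*q}; counting standard monomials gives mu = 6. Corank 2; j^3 = -p^2*q has shape L^2 M (L != M), so D-series; mu = 6 gives D_6.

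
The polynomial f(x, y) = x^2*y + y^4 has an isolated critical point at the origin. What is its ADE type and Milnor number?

Type D5, Milnor number mu = 5.

The Hessian of f at 0 has rank 0. Corank 2; j^3 = x^2*y has shape L^2 M (L != M), so D-series; mu = 5 gives D_5.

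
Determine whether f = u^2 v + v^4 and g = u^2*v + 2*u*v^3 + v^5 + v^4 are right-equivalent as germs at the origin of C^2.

The Hessian of f at 0 has rank 0. Corank 2; j^3 = u^2*v has shape L^2 M (L != M), so D-series; mu = 5 gives D_5. The Hessian of g at 0 has rank 0. Corank 2; j^3 = u^2*v has shape L^2 M (L != M), so D-series; mu = 5 gives D_5. Both have type D_5, hence right-equivalent.

Yes.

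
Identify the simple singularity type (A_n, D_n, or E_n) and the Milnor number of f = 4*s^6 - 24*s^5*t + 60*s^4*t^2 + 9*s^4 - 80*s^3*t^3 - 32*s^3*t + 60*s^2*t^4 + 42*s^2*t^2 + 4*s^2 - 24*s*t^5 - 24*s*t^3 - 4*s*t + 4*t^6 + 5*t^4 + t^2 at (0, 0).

Type A_3, Milnor number mu = 3.

The Hessian of f at 0 is [[8, -4], [-4, 2]] with rank 1, so corank 1. A Groebner basis of the Jacobian ideal J(f) in C{s,t} is {t^3, s - t/2}; counting standard monomials gives mu = 3. Corank 1: A-series; mu = 3 gives A_3.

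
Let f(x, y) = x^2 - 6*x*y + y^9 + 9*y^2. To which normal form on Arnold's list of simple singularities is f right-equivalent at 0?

The Hessian of f at 0 is [[2, -6], [-6, 18]] with rank 1, so corank 1. A Groebner basis of the Jacobian ideal J(f) in C{x,y} is {y^8, x - 3*y}; counting standard monomials gives mu = 8. Corank 1: A-series; mu = 8 gives A_8.

A_{8}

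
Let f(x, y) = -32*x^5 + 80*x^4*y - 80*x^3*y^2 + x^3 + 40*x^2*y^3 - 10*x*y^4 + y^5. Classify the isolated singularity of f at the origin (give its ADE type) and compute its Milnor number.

Type E8, Milnor number mu = 8.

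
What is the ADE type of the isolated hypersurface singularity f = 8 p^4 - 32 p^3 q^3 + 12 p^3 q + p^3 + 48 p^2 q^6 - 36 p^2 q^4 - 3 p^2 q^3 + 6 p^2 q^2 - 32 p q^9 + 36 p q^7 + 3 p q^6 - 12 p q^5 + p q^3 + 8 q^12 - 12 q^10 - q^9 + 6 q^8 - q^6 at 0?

E7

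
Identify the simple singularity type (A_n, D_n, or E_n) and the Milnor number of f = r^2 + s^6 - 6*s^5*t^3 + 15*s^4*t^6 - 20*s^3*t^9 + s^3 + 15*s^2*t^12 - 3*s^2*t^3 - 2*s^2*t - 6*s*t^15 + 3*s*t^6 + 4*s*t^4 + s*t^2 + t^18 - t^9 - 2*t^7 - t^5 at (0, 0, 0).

The Hessian of f at 0 is [[0, 0, 0], [0, 0, 0], [0, 0, 2]] with rank 1, so corank 2. A Groebner basis of the Jacobian ideal J(f) in C{s,t,r} is {-s^2 + s*t + t^4, s^3 + s^2/2 - s*t - t^3 + t^2/2, s^2*t + s^2/3 - 2*s*t/3 - t^3 + t^2/3, s^2/6 + s*t^2 - s*t/3 - t^3 + t^2/6, r}; counting standard monomials gives mu = 7. Corank 2; j^3 = s*(s - t)^2 has shape L^2 M (L != M), so D-series; mu = 7 gives D_7.

Type D_7, Milnor number mu = 7.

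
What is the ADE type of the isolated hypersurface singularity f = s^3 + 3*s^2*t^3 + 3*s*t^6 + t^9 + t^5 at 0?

The Hessian of f at 0 has rank 0. Corank 2; j^3 = s^3 is a perfect cube, so E-series; the 5-jet and mu = 8 give E_8.

E_{8}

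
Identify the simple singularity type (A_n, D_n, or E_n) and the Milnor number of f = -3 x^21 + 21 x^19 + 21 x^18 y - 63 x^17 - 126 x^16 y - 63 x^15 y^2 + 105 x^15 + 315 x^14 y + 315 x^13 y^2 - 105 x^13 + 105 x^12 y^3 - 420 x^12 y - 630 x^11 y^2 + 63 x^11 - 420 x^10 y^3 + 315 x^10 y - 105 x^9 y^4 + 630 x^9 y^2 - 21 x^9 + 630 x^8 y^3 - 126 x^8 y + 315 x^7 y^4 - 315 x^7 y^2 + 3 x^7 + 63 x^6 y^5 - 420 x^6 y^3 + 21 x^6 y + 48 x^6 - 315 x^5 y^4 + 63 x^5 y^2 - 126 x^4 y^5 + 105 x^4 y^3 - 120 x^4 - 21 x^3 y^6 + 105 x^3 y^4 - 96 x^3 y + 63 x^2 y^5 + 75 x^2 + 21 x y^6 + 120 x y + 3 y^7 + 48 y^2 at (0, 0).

Type A6, Milnor number mu = 6.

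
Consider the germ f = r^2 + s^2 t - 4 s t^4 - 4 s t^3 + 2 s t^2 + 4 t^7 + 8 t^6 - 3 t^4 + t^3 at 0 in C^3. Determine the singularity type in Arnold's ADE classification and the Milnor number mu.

The Hessian of f at 0 has rank 1. Corank 2; j^3 = t*(s + t)^2 has shape L^2 M (L != M), so D-series; mu = 5 gives D_5.

Type D5, Milnor number mu = 5.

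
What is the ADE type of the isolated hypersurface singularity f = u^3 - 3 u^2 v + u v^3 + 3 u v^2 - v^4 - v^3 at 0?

The Hessian of f at 0 has rank 0. Corank 2; j^3 = (u - v)^3 is a perfect cube, so E-series; the 4-jet and mu = 7 give E_7.

E_7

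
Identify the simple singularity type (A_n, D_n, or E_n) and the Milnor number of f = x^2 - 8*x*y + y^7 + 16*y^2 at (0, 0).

The Hessian of f at 0 is [[2, -8], [-8, 32]] with rank 1, so corank 1. A Groebner basis of the Jacobian ideal J(f) in C{x,y} is {y^6, x - 4*y}; counting standard monomials gives mu = 6. Corank 1: A-series; mu = 6 gives A_6.

Type A_6, Milnor number mu = 6.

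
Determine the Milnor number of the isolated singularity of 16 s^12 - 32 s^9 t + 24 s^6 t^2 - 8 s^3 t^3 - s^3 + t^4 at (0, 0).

6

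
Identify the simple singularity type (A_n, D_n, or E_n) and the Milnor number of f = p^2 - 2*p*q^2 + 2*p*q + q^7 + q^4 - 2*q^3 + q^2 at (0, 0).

The Hessian of f at 0 is [[2, 2], [2, 2]] with rank 1, so corank 1. A Groebner basis of the Jacobian ideal J(f) in C{p,q} is {p^3 + 3*p^2*q + 3*p^2 + 4*p*q + p + q, -p + q^2 - q}; counting standard monomials gives mu = 6. Corank 1: A-series; mu = 6 gives A_6.

Type A_6, Milnor number mu = 6.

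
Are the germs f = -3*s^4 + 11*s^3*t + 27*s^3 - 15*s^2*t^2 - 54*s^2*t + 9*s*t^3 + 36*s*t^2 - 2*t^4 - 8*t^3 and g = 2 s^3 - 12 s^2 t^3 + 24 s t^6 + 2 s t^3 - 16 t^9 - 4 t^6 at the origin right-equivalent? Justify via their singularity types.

Yes.

The Hessian of f at 0 has rank 0. Corank 2; j^3 = (3*s - 2*t)^3 is a perfect cube, so E-series; the 4-jet and mu = 7 give E_7. The Hessian of g at 0 has rank 0. Corank 2; j^3 = 2*s^3 is a perfect cube, so E-series; the 4-jet and mu = 7 give E_7. Both have type E_7, hence right-equivalent.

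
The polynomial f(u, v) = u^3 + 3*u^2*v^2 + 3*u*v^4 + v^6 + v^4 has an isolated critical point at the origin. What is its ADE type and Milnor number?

The Hessian of f at 0 is [[0, 0], [0, 0]] with rank 0, so corank 2. A Groebner basis of the Jacobian ideal J(f) in C{u,v} is {u^3, u^2*v, u^2/2 + u*v^2, v^3}; counting standard monomials gives mu = 6. Corank 2; j^3 = u^3 is a perfect cube, so E-series; the 4-jet and mu = 6 give E_6.

Type E_6, Milnor number mu = 6.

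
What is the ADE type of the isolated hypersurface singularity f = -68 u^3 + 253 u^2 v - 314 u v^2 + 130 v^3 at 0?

The Hessian of f at 0 is [[0, 0], [0, 0]] with rank 0, so corank 2. A Groebner basis of the Jacobian ideal J(f) in C{u,v} is {v^3, u^2 - 74*v^2/47, u*v - 59*v^2/47}; counting standard monomials gives mu = 4. Corank 2; j^3 = -(4*u - 5*v)*(17*u^2 - 42*u*v + 26*v^2) splits into three distinct lines over C (the quadratic factor has nonzero discriminant), so D_4.

D_{4}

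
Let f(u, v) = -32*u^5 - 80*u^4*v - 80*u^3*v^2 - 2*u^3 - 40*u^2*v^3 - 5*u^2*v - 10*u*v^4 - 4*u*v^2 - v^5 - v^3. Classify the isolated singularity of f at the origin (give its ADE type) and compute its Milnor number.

The Hessian of f at 0 has rank 0. Corank 2; j^3 = -(u + v)^2*(2*u + v) has shape L^2 M (L != M), so D-series; mu = 6 gives D_6.

Type D_{6}, Milnor number mu = 6.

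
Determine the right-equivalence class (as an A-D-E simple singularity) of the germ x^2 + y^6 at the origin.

A_5

The Hessian of f at 0 has rank 1. Corank 1: A-series; mu = 5 gives A_5.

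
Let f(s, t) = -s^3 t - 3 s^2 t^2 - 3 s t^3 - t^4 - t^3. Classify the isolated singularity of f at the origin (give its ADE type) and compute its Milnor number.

The Hessian of f at 0 is [[0, 0], [0, 0]] with rank 0, so corank 2. A Groebner basis of the Jacobian ideal J(f) in C{s,t} is {s^3 - 3*s*t^2 + 3*t^2, s^2*t + 2*s*t^2, t^3}; counting standard monomials gives mu = 7. Corank 2; j^3 = -t^3 is a perfect cube, so E-series; the 4-jet and mu = 7 give E_7.

Type E_7, Milnor number mu = 7.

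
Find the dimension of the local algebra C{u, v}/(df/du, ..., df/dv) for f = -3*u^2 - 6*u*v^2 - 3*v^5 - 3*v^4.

The Hessian of f at 0 has rank 1. Corank 1: A-series; mu = 4 gives A_4.

4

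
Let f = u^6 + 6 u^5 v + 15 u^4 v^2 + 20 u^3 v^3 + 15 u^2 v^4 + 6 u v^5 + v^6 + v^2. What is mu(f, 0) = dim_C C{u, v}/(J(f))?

The Hessian of f at 0 has rank 1. Corank 1: A-series; mu = 5 gives A_5.

5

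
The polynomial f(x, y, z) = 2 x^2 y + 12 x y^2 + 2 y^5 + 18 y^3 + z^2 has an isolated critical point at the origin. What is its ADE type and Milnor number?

Type D_{6}, Milnor number mu = 6.

The Hessian of f at 0 has rank 1. Corank 2; j^3 = 2*y*(x + 3*y)^2 has shape L^2 M (L != M), so D-series; mu = 6 gives D_6.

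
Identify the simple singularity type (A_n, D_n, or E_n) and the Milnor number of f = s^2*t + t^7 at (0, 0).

Type D_{8}, Milnor number mu = 8.

The Hessian of f at 0 is [[0, 0], [0, 0]] with rank 0, so corank 2. A Groebner basis of the Jacobian ideal J(f) in C{s,t} is {s^2/7 + t^6, s^3, s*t}; counting standard monomials gives mu = 8. Corank 2; j^3 = s^2*t has shape L^2 M (L != M), so D-series; mu = 8 gives D_8.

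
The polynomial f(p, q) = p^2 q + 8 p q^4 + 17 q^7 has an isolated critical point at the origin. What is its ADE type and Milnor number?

The Hessian of f at 0 has rank 0. Corank 2; j^3 = p^2*q has shape L^2 M (L != M), so D-series; mu = 8 gives D_8.

Type D_8, Milnor number mu = 8.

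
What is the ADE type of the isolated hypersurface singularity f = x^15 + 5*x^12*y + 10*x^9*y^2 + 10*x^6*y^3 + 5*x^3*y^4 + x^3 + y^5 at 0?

E_{8}

The Hessian of f at 0 is [[0, 0], [0, 0]] with rank 0, so corank 2. A Groebner basis of the Jacobian ideal J(f) in C{x,y} is {y^4, x^2}; counting standard monomials gives mu = 8. Corank 2; j^3 = x^3 is a perfect cube, so E-series; the 5-jet and mu = 8 give E_8.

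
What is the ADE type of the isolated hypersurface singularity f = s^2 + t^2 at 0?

The Hessian of f at 0 is [[2, 0], [0, 2]] with rank 2, so corank 0. A Groebner basis of the Jacobian ideal J(f) in C{s,t} is {s, t}; counting standard monomials gives mu = 1. Corank 0: nondegenerate Morse point, so A_1.

A_1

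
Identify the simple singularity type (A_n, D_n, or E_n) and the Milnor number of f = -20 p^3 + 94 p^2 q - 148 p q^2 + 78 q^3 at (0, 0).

Type D_4, Milnor number mu = 4.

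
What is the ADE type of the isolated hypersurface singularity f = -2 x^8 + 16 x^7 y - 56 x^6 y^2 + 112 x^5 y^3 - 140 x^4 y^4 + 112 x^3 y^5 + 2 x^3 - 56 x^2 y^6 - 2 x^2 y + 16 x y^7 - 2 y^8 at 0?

The Hessian of f at 0 has rank 0. Corank 2; j^3 = 2*x^2*(x - y) has shape L^2 M (L != M), so D-series; mu = 9 gives D_9.

D_{9}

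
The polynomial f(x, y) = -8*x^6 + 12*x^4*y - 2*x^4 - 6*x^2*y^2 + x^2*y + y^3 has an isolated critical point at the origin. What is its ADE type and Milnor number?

Type D_{4}, Milnor number mu = 4.

The Hessian of f at 0 has rank 0. Corank 2; j^3 = y*(x^2 + y^2) splits into three distinct lines over C (the quadratic factor has nonzero discriminant), so D_4.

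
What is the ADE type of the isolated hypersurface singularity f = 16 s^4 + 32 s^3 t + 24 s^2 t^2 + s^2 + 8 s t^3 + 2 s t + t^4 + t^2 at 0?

A3

The Hessian of f at 0 is [[2, 2], [2, 2]] with rank 1, so corank 1. A Groebner basis of the Jacobian ideal J(f) in C{s,t} is {t^3, s + t}; counting standard monomials gives mu = 3. Corank 1: A-series; mu = 3 gives A_3.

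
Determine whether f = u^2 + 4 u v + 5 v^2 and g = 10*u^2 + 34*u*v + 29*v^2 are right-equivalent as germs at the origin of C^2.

Yes.

The Hessian of f at 0 is [[2, 4], [4, 10]] with rank 2, so corank 0. A Groebner basis of the Jacobian ideal J(f) in C{u,v} is {u, v}; counting standard monomials gives mu = 1. Corank 0: nondegenerate Morse point, so A_1. The Hessian of g at 0 is [[20, 34], [34, 58]] with rank 2, so corank 0. A Groebner basis of the Jacobian ideal J(g) in C{u,v} is {u, v}; counting standard monomials gives mu = 1. Corank 0: nondegenerate Morse point, so A_1. Both have type A_1, hence right-equivalent.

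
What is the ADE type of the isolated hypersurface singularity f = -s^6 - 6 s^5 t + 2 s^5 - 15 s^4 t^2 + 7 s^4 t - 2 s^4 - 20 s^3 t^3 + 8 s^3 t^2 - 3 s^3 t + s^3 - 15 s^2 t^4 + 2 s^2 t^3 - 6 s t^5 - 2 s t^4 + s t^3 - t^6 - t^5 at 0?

E7

The Hessian of f at 0 is [[0, 0], [0, 0]] with rank 0, so corank 2. A Groebner basis of the Jacobian ideal J(f) in C{s,t} is {3*s^2 + t^4 + t^3, s^3, s^2*t - s^2 - t^3/3, 5*s^2 + s*t^2 + 5*t^3/3}; counting standard monomials gives mu = 7. Corank 2; j^3 = s^3 is a perfect cube, so E-series; the 4-jet and mu = 7 give E_7.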